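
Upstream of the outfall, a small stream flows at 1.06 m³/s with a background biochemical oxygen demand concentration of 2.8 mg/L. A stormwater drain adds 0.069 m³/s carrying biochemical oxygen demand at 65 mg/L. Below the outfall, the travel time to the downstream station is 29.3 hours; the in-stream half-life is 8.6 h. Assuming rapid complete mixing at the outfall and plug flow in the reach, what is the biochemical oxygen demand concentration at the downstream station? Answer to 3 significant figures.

0.622 mg/L

Conservation of mass: C = (1.060·2.800 + 0.06900·65.00) / 1.129 = 7.453/1.129 = 6.601 mg/L.
Half-life 8.6 h → k = ln 2 / 8.6 = 0.08060 h⁻¹ = 1.934 d⁻¹.
After decay, C = 6.601 × e^(−kt) = 6.601 × 0.09428 = 0.6224 mg/L.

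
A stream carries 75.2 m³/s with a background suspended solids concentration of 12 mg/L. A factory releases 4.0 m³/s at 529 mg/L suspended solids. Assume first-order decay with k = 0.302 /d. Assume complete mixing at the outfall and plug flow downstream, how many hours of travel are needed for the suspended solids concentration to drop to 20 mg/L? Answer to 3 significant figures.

51.2 h

After mixing, C = (75.20·12.00 + 4.000·529.0) / 79.20 = 3018/79.20 = 38.11 mg/L.
38.11·exp(−k·t) = 20 → t = ln(38.11/20)/k = 184500 s = 51.24 h.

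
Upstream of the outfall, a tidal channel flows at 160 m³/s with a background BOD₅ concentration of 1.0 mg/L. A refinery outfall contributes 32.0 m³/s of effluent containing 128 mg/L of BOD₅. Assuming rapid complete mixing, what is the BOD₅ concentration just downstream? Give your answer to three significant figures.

Conservation of mass: C = (160.0·1.000 + 32.00·128.0) / 192.0 = 4256/192.0 = 22.17 mg/L.

22.2 mg/L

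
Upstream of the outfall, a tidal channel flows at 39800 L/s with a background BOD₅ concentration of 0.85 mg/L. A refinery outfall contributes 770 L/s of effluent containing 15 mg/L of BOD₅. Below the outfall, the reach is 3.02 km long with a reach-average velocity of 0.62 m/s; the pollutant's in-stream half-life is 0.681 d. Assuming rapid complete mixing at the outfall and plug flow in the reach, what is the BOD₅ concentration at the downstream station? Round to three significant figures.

1.06 mg/L

After mixing, C = (39800·0.8500 + 770.0·15.00) / 40570 = 45380/40570 = 1.119 mg/L.
Travel time t = 3.02·1000 / 0.62 = 4871 s = 1.353 h.
Half-life 0.681 d → k = ln 2 / 0.681 = 1.018 d⁻¹.
After decay, C = 1.119 × e^(−kt) = 1.119 × 0.9442 = 1.056 mg/L.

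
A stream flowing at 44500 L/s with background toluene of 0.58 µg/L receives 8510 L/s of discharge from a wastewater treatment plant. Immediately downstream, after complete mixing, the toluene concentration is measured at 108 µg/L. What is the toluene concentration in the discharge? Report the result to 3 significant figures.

670 µg/L

Mass balance: 44500·0.5800 + 8510·Cₑ = 53010·108.0
→ Cₑ = (53010·108.0 − 44500·0.5800) / 8510 = 669.7 µg/L.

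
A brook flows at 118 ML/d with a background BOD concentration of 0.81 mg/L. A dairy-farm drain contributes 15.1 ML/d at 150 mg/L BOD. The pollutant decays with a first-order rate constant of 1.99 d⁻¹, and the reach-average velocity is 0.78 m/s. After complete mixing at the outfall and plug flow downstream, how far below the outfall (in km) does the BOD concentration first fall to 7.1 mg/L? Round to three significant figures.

31.0 km

Conservation of mass: C = (118.0·0.8100 + 15.10·150.0) / 133.1 = 2361/133.1 = 17.74 mg/L.
Set 17.74·exp(−k·t) = 7.1 → t = ln(17.74/7.1)/k = 39750 s = 11.04 h.
Distance = v·t = 0.78·39750 = 31000 m = 31.00 km.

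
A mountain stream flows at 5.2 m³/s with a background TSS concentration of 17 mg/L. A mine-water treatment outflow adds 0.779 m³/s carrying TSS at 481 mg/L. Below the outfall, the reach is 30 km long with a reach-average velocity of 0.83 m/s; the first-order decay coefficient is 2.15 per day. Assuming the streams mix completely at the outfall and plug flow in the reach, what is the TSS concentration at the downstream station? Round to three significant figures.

31.5 mg/L

Flow-weighted average: C = (5.200·17.00 + 0.7790·481.0) / 5.979 = 463.1/5.979 = 77.45 mg/L.
Travel time t = 30·1000 / 0.83 = 36140 s = 10.04 h.
Decay over the reach: 77.45·exp(−kt) = 77.45·0.4068 = 31.51 mg/L.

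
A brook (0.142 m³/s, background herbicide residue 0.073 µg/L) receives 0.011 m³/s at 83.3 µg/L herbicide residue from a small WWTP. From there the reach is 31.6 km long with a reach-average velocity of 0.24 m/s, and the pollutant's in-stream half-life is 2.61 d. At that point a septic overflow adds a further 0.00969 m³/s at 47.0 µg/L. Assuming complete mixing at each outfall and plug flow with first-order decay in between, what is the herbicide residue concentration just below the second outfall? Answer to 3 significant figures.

Flow-weighted average: C = (0.1420·0.07300 + 0.01100·83.30) / 0.1530 = 0.9267/0.1530 = 6.057 µg/L; combined flow 0.1530 m³/s.
Travel time t = 31.6·1000 / 0.24 = 131700 s = 36.57 h.
Half-life 2.61 d → k = ln 2 / 2.61 = 0.2656 d⁻¹.
First-order decay: C = 6.057·exp(−k·t) = 6.057·0.6672 = 4.041 µg/L.
At the second outfall, C = (0.1530·4.041 + 0.009690·47.00) / (0.1530 + 0.009690) = 6.599 µg/L.

6.60 µg/L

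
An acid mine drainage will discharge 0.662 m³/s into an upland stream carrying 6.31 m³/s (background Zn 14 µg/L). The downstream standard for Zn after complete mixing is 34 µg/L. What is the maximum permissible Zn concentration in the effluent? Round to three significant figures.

225 µg/L

At the limit, (Qr·Cr + Qe·Cₑ)/(Qr + Qe) = 34:
Cₑ = (6.972·34 − 6.310·14.00) / 0.6620 = 224.6 µg/L.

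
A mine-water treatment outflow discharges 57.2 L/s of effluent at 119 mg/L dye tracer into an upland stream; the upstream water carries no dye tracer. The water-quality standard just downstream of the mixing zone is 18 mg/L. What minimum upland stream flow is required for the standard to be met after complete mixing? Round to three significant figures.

Set C_mix = 18: (Q·0 + 57.20·119.0) / (Q + 57.20) = 18
→ Q = 57.20·(119.0 − 18)/(18 − 0) = 321.0 L/s.

321 L/s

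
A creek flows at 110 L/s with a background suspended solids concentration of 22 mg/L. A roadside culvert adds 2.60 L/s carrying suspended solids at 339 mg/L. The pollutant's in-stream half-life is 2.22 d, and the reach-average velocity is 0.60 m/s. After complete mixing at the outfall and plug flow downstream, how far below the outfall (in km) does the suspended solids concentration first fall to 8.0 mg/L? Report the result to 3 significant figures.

216 km

Conservation of mass: C = (110.0·22.00 + 2.600·339.0) / 112.6 = 3301/112.6 = 29.32 mg/L.
Half-life 2.22 d → k = ln 2 / 2.22 = 0.3122 d⁻¹.
Set 29.32·exp(−k·t) = 8.0 → t = ln(29.32/8.0)/k = 359400 s = 99.84 h.
Distance = v·t = 0.60·359400 = 215600 m = 215.6 km.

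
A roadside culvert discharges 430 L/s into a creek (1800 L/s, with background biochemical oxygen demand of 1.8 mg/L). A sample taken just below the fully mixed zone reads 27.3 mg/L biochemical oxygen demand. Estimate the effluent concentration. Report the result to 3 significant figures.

134 mg/L

Mass balance: 1800·1.800 + 430.0·Cₑ = 2230·27.30
→ Cₑ = (2230·27.30 − 1800·1.800) / 430.0 = 134.0 mg/L.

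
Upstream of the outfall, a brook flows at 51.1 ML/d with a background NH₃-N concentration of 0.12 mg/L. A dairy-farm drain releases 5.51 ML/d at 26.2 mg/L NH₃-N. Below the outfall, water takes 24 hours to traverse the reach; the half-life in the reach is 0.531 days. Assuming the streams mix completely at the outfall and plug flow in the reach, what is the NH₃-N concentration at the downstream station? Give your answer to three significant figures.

0.721 mg/L

Mass balance: C = (51.10·0.1200 + 5.510·26.20) / 56.61 = 150.5/56.61 = 2.658 mg/L.
Half-life 0.531 d → k = ln 2 / 0.531 = 1.305 d⁻¹.
Applying C = C₀e^(−kt): 2.658 × 0.2711 = 0.7206 mg/L.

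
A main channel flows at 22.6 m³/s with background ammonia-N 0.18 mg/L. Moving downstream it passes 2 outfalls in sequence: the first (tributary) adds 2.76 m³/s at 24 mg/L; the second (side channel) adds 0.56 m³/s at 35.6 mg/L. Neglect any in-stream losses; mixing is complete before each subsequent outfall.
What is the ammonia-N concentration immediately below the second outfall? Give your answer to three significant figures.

Outfall 1: combined Q = 25.36 m³/s; C = (22.60·0.1800 + 2.760·24.00)/25.36 = 2.772 mg/L.
Outfall 2: combined Q = 25.92 m³/s; C = (25.36·2.772 + 0.5600·35.60)/25.92 = 3.482 mg/L.

3.48 mg/L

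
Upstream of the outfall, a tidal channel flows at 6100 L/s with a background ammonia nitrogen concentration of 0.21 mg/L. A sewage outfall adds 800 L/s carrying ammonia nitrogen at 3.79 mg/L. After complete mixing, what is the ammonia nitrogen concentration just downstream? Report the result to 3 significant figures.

0.625 mg/L

Mass balance: C = (6100·0.2100 + 800.0·3.790) / 6900 = 4313/6900 = 0.6251 mg/L.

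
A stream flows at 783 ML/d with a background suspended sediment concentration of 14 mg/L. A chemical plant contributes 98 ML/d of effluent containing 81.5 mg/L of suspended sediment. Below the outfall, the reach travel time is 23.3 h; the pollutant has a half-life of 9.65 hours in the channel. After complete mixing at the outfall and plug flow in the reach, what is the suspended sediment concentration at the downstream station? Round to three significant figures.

4.03 mg/L

Mass balance: C = (783.0·14.00 + 98.00·81.50) / 881.0 = 18950/881.0 = 21.51 mg/L.
Half-life 9.65 h → k = ln 2 / 9.65 = 0.07183 h⁻¹ = 1.724 d⁻¹.
After decay, C = 21.51 × e^(−kt) = 21.51 × 0.1876 = 4.034 mg/L.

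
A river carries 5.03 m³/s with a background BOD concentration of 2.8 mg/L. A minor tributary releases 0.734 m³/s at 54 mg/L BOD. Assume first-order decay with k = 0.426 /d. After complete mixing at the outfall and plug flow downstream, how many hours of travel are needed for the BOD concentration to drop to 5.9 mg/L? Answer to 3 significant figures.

Mass balance: C = (5.030·2.800 + 0.7340·54.00) / 5.764 = 53.72/5.764 = 9.320 mg/L.
9.320·exp(−k·t) = 5.9 → t = ln(9.320/5.9)/k = 92730 s = 25.76 h.

25.8 h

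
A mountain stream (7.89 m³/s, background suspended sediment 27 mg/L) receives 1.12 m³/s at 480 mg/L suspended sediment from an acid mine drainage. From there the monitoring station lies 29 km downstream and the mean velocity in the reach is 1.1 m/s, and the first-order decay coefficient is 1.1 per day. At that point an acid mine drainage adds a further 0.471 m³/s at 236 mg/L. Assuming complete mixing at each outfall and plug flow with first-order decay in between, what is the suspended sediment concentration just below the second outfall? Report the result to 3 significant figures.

68.3 mg/L

Conservation of mass: C = (7.890·27.00 + 1.120·480.0) / 9.010 = 750.6/9.010 = 83.31 mg/L; combined flow 9.010 m³/s.
Travel time t = 29·1000 / 1.1 = 26360 s = 7.323 h.
First-order decay: C = 83.31·exp(−k·t) = 83.31·0.7149 = 59.56 mg/L.
Second outfall: C = (9.010·59.56 + 0.4710·236.0)/9.481 = 68.32 mg/L.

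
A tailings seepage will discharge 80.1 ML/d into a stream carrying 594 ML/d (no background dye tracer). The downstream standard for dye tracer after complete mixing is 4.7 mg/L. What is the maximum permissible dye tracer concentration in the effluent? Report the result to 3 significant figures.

At the limit, (Qr·Cr + Qe·Cₑ)/(Qr + Qe) = 4.7:
Cₑ = (674.1·4.7 − 594.0·0) / 80.10 = 39.55 mg/L.

39.6 mg/L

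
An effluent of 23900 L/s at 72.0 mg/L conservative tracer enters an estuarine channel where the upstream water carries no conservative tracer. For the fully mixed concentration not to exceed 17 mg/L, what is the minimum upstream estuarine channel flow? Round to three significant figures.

77300 L/s

Set C_mix = 17: (Q·0 + 23900·72.00) / (Q + 23900) = 17
→ Q = 23900·(72.00 − 17)/(17 − 0) = 77320 L/s.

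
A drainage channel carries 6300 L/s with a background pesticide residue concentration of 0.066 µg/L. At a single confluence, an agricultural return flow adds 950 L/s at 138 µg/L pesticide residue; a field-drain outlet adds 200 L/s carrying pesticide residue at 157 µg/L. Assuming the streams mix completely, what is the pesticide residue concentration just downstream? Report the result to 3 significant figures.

21.9 µg/L

Mass balance: C = (6300·0.06600 + 950.0·138.0 + 200.0·157.0) / 7450 = 162900/7450 = 21.87 µg/L.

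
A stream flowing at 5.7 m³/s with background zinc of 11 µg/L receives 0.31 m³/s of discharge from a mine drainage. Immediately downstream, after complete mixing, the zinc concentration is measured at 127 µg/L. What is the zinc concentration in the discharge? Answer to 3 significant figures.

2260 µg/L

Mass balance: 5.700·11.00 + 0.3100·Cₑ = 6.010·127.0
→ Cₑ = (6.010·127.0 − 5.700·11.00) / 0.3100 = 2260 µg/L.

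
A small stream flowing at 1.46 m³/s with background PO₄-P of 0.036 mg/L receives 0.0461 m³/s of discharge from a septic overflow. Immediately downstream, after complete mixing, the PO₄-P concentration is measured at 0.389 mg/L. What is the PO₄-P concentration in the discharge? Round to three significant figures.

11.6 mg/L

Mass balance: 1.460·0.03600 + 0.04610·Cₑ = 1.506·0.3890
→ Cₑ = (1.506·0.3890 − 1.460·0.03600) / 0.04610 = 11.57 mg/L.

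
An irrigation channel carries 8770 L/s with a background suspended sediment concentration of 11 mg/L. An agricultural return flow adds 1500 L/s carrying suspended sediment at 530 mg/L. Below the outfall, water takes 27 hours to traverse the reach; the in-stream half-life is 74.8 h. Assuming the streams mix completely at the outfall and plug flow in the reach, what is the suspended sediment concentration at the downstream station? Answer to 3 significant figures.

67.6 mg/L

Conservation of mass: C = (8770·11.00 + 1500·530.0) / 10270 = 891500/10270 = 86.80 mg/L.
Half-life 74.8 h → k = ln 2 / 74.8 = 0.009267 h⁻¹ = 0.2224 d⁻¹.
Decay over the reach: 86.80·exp(−kt) = 86.80·0.7786 = 67.59 mg/L.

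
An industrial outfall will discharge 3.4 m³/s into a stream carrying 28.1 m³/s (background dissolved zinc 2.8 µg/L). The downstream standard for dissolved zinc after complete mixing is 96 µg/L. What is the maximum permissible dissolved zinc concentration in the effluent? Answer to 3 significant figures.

866 µg/L

At the limit, (Qr·Cr + Qe·Cₑ)/(Qr + Qe) = 96:
Cₑ = (31.50·96 − 28.10·2.800) / 3.400 = 866.3 µg/L.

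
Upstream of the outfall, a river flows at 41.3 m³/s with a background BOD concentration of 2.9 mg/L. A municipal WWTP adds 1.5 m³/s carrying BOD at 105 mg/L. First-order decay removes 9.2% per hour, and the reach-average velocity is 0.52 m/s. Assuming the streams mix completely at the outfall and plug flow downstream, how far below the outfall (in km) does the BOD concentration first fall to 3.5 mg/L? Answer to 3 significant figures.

11.9 km

Mass balance: C = (41.30·2.900 + 1.500·105.0) / 42.80 = 277.3/42.80 = 6.478 mg/L.
9.2%/h lost → k = −ln(1 − 0.092) = 0.09651 h⁻¹.
Set 6.478·exp(−k·t) = 3.5 → t = ln(6.478/3.5)/k = 22970 s = 6.379 h.
Distance = v·t = 0.52·22970 = 11940 m = 11.94 km.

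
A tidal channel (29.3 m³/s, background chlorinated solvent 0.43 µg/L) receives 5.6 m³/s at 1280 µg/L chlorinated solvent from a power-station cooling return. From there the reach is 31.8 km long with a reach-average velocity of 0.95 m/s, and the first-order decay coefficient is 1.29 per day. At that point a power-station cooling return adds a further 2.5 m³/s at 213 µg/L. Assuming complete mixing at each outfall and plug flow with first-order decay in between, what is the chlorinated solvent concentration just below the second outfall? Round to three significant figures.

Mass balance: C = (29.30·0.4300 + 5.600·1280) / 34.90 = 7181/34.90 = 205.7 µg/L; combined flow 34.90 m³/s.
Travel time t = 31.8·1000 / 0.95 = 33470 s = 9.298 h.
After decay, C = 205.7 × e^(−kt) = 205.7 × 0.6067 = 124.8 µg/L.
At the second outfall, C = (34.90·124.8 + 2.500·213.0) / (34.90 + 2.500) = 130.7 µg/L.

131 µg/L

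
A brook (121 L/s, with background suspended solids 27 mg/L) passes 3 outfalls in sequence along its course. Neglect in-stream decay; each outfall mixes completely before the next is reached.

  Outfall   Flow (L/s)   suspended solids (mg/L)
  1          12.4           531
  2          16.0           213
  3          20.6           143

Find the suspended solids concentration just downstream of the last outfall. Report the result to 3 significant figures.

Below outfall 1: Q → 133.4 L/s, C = (121.0·27.00 + 12.40·531.0)/133.4 = 73.85 mg/L.
Below outfall 2: Q → 149.4 L/s, C = (133.4·73.85 + 16.00·213.0)/149.4 = 88.75 mg/L.
Below outfall 3: Q → 170.0 L/s, C = (149.4·88.75 + 20.60·143.0)/170.0 = 95.32 mg/L.

95.3 mg/L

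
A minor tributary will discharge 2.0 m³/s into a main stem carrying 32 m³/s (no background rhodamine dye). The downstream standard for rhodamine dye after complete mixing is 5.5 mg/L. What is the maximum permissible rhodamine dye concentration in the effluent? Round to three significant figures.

At the limit, (Qr·Cr + Qe·Cₑ)/(Qr + Qe) = 5.5:
Cₑ = (34.00·5.5 − 32.00·0) / 2.000 = 93.50 mg/L.

93.5 mg/L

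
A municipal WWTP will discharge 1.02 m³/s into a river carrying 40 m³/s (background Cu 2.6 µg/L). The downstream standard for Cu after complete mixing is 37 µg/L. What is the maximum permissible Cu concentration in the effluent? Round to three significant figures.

At the limit, (Qr·Cr + Qe·Cₑ)/(Qr + Qe) = 37:
Cₑ = (41.02·37 − 40.00·2.600) / 1.020 = 1386 µg/L.

1390 µg/L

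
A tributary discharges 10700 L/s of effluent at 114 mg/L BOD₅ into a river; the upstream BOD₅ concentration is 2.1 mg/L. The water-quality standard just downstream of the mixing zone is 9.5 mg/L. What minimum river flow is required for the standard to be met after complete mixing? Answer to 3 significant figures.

Set C_mix = 9.5: (Q·2.100 + 10700·114.0) / (Q + 10700) = 9.5
→ Q = 10700·(114.0 − 9.5)/(9.5 − 2.100) = 151100 L/s.

151000 L/s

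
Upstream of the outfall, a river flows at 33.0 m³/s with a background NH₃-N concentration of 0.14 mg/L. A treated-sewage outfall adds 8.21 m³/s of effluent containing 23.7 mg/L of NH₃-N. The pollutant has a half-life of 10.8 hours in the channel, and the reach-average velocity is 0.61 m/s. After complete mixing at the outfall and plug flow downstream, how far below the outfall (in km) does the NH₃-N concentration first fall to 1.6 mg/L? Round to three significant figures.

37.8 km

Mixed concentration C = ΣQC/ΣQ = (33.00·0.1400 + 8.210·23.70) / 41.21 = 199.2/41.21 = 4.834 mg/L.
Half-life 10.8 h → k = ln 2 / 10.8 = 0.06418 h⁻¹ = 1.540 d⁻¹.
Set 4.834·exp(−k·t) = 1.6 → t = ln(4.834/1.6)/k = 62020 s = 17.23 h.
Distance = v·t = 0.61·62020 = 37830 m = 37.83 km.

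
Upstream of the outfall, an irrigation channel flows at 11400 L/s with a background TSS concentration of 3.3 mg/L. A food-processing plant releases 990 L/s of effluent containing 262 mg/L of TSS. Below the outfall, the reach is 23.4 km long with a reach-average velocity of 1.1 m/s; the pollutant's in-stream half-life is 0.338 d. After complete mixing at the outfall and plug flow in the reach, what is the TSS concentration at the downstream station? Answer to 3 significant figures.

Flow-weighted average: C = (11400·3.300 + 990.0·262.0) / 12390 = 297000/12390 = 23.97 mg/L.
Travel time t = 23.4·1000 / 1.1 = 21270 s = 5.909 h.
Half-life 0.338 d → k = ln 2 / 0.338 = 2.051 d⁻¹.
After decay, C = 23.97 × e^(−kt) = 23.97 × 0.6036 = 14.47 mg/L.

14.5 mg/L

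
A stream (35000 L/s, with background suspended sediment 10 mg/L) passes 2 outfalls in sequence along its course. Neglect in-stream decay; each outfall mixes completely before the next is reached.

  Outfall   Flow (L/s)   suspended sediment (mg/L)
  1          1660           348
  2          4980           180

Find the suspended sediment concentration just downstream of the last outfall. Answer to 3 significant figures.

43.8 mg/L

Below outfall 1: Q → 36660 L/s, C = (35000·10.00 + 1660·348.0)/36660 = 25.30 mg/L.
Below outfall 2: Q → 41640 L/s, C = (36660·25.30 + 4980·180.0)/41640 = 43.81 mg/L.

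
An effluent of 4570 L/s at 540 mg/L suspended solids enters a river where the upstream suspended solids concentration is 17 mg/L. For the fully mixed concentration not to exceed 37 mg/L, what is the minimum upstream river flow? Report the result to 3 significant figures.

115000 L/s

Set C_mix = 37: (Q·17.00 + 4570·540.0) / (Q + 4570) = 37
→ Q = 4570·(540.0 − 37)/(37 − 17.00) = 114900 L/s.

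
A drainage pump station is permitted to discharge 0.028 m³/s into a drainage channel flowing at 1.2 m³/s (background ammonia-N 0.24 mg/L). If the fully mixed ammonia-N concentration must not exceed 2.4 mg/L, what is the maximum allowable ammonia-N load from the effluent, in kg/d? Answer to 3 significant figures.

230 kg/d

Mass balance at the limit: 1.200·0.2400 + 0.02800·Cₑ = 1.228·2.4 → Cₑ = 94.97 mg/L.
Load = 0.02800 m³/s × 94.97 g/m³ × 86 400 s/d = 229.8 kg/d.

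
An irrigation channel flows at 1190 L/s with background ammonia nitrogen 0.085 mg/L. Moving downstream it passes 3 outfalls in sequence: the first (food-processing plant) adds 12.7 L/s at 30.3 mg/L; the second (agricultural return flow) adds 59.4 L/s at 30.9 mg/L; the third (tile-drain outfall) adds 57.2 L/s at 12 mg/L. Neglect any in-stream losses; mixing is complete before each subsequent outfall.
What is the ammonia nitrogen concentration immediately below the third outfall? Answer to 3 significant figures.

After outfall 1: Q = 1190 + 12.70 = 1203 L/s; C = (1190·0.08500 + 12.70·30.30)/1203 = 0.4041 mg/L.
After outfall 2: Q = 1203 + 59.40 = 1262 L/s; C = (1203·0.4041 + 59.40·30.90)/1262 = 1.839 mg/L.
After outfall 3: Q = 1262 + 57.20 = 1319 L/s; C = (1262·1.839 + 57.20·12.00)/1319 = 2.280 mg/L.

2.28 mg/L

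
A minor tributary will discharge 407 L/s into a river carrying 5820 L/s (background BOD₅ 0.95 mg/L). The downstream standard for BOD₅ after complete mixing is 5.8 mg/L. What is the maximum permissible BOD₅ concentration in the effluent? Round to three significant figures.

At the limit, (Qr·Cr + Qe·Cₑ)/(Qr + Qe) = 5.8:
Cₑ = (6227·5.8 − 5820·0.9500) / 407.0 = 75.15 mg/L.

75.2 mg/L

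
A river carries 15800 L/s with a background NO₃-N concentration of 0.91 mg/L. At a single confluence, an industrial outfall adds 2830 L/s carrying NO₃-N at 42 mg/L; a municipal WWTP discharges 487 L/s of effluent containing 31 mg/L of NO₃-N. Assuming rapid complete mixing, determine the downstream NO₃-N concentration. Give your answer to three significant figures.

7.76 mg/L

After mixing, C = (15800·0.9100 + 2830·42.00 + 487.0·31.00) / 19120 = 148300/19120 = 7.759 mg/L.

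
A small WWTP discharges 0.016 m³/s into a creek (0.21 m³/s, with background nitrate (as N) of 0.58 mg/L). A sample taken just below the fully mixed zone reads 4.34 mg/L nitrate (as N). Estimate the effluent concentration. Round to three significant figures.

Mass balance: 0.2100·0.5800 + 0.01600·Cₑ = 0.2260·4.340
→ Cₑ = (0.2260·4.340 − 0.2100·0.5800) / 0.01600 = 53.69 mg/L.

53.7 mg/L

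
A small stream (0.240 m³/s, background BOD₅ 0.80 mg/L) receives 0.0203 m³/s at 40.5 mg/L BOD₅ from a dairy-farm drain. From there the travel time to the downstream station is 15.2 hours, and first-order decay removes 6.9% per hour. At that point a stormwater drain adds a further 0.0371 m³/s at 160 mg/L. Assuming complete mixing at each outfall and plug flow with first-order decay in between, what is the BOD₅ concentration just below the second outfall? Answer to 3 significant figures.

21.1 mg/L

Mixed concentration C = ΣQC/ΣQ = (0.2400·0.8000 + 0.02030·40.50) / 0.2603 = 1.014/0.2603 = 3.896 mg/L; combined flow 0.2603 m³/s.
6.9%/h lost → k = −ln(1 − 0.069) = 0.07150 h⁻¹.
First-order decay: C = 3.896·exp(−k·t) = 3.896·0.3373 = 1.314 mg/L.
Second outfall: C = (0.2603·1.314 + 0.03710·160.0)/0.2974 = 21.11 mg/L.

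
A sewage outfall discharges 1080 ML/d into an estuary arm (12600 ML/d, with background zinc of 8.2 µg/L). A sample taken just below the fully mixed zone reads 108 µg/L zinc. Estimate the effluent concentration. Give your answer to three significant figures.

1270 µg/L

Mass balance: 12600·8.200 + 1080·Cₑ = 13680·108.0
→ Cₑ = (13680·108.0 − 12600·8.200) / 1080 = 1272 µg/L.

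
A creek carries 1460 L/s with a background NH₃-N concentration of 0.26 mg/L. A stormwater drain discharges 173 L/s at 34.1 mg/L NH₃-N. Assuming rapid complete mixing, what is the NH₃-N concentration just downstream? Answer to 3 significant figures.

Mass balance: C = (1460·0.2600 + 173.0·34.10) / 1633 = 6279/1633 = 3.845 mg/L.

3.85 mg/L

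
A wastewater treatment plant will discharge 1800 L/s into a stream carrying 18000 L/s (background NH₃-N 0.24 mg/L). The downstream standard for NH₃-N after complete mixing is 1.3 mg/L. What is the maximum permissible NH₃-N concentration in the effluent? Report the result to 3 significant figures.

11.9 mg/L

At the limit, (Qr·Cr + Qe·Cₑ)/(Qr + Qe) = 1.3:
Cₑ = (19800·1.3 − 18000·0.2400) / 1800 = 11.90 mg/L.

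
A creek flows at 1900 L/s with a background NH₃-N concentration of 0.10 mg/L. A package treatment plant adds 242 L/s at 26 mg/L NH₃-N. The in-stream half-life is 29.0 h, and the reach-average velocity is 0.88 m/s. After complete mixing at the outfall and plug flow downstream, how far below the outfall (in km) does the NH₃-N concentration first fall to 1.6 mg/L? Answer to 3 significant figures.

After mixing, C = (1900·0.1000 + 242.0·26.00) / 2142 = 6482/2142 = 3.026 mg/L.
Half-life 29.0 h → k = ln 2 / 29.0 = 0.02390 h⁻¹ = 0.5736 d⁻¹.
Set 3.026·exp(−k·t) = 1.6 → t = ln(3.026/1.6)/k = 95990 s = 26.66 h.
Distance = v·t = 0.88·95990 = 84470 m = 84.47 km.

84.5 km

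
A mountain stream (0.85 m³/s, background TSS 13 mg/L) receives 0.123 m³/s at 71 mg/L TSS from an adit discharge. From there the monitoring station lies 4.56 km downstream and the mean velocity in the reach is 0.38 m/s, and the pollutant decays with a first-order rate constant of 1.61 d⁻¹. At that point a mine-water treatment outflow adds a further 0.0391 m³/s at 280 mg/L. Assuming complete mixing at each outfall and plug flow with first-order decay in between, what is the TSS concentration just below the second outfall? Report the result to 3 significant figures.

26.4 mg/L

Mass balance: C = (0.8500·13.00 + 0.1230·71.00) / 0.9730 = 19.78/0.9730 = 20.33 mg/L; combined flow 0.9730 m³/s.
Travel time t = 4.56·1000 / 0.38 = 12000 s = 3.333 h.
After decay, C = 20.33 × e^(−kt) = 20.33 × 0.7996 = 16.26 mg/L.
Second outfall: C = (0.9730·16.26 + 0.03910·280.0)/1.012 = 26.45 mg/L.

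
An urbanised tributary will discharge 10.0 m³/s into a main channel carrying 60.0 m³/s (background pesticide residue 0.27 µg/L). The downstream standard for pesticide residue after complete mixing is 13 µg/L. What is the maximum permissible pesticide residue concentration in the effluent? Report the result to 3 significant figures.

89.4 µg/L

At the limit, (Qr·Cr + Qe·Cₑ)/(Qr + Qe) = 13:
Cₑ = (70.00·13 − 60.00·0.2700) / 10.00 = 89.38 µg/L.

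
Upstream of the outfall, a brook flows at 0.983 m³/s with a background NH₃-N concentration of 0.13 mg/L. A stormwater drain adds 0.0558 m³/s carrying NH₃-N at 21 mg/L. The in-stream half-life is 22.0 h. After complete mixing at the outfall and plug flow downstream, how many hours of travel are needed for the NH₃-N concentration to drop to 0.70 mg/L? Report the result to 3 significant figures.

Flow-weighted average: C = (0.9830·0.1300 + 0.05580·21.00) / 1.039 = 1.300/1.039 = 1.251 mg/L.
Half-life 22.0 h → k = ln 2 / 22.0 = 0.03151 h⁻¹ = 0.7562 d⁻¹.
1.251·exp(−k·t) = 0.70 → t = ln(1.251/0.70)/k = 66350 s = 18.43 h.

18.4 h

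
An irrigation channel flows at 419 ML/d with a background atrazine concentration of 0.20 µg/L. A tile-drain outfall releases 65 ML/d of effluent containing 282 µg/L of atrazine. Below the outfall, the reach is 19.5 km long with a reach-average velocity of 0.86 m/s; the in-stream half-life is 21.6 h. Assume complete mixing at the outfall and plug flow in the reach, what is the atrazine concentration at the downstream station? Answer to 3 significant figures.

Conservation of mass: C = (419.0·0.2000 + 65.00·282.0) / 484.0 = 18410/484.0 = 38.05 µg/L.
Travel time t = 19.5·1000 / 0.86 = 22670 s = 6.298 h.
Half-life 21.6 h → k = ln 2 / 21.6 = 0.03209 h⁻¹ = 0.7702 d⁻¹.
Applying C = C₀e^(−kt): 38.05 × 0.8170 = 31.08 µg/L.

31.1 µg/L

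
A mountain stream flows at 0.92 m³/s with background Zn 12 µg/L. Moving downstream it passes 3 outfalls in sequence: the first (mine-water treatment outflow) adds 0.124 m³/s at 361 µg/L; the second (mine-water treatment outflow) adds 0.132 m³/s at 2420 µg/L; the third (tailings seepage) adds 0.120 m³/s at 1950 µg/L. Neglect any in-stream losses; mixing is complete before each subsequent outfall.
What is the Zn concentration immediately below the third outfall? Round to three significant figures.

470 µg/L

Below outfall 1: Q → 1.044 m³/s, C = (0.9200·12.00 + 0.1240·361.0)/1.044 = 53.45 µg/L.
Below outfall 2: Q → 1.176 m³/s, C = (1.044·53.45 + 0.1320·2420)/1.176 = 319.1 µg/L.
Below outfall 3: Q → 1.296 m³/s, C = (1.176·319.1 + 0.1200·1950)/1.296 = 470.1 µg/L.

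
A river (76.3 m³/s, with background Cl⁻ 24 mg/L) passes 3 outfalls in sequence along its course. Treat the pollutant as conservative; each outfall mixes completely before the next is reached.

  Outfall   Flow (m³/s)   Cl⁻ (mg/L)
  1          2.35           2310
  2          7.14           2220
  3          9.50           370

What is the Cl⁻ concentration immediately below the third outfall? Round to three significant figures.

279 mg/L

Outfall 1: combined Q = 78.65 m³/s; C = (76.30·24.00 + 2.350·2310)/78.65 = 92.30 mg/L.
Outfall 2: combined Q = 85.79 m³/s; C = (78.65·92.30 + 7.140·2220)/85.79 = 269.4 mg/L.
Outfall 3: combined Q = 95.29 m³/s; C = (85.79·269.4 + 9.500·370.0)/95.29 = 279.4 mg/L.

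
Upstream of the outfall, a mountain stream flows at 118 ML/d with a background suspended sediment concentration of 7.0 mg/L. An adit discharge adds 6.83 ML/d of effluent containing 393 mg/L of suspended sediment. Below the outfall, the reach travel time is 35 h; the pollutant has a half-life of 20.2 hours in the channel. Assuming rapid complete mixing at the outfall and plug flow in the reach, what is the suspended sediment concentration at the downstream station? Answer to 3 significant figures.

8.46 mg/L

Conservation of mass: C = (118.0·7.000 + 6.830·393.0) / 124.8 = 3510/124.8 = 28.12 mg/L.
Half-life 20.2 h → k = ln 2 / 20.2 = 0.03431 h⁻¹ = 0.8235 d⁻¹.
Applying C = C₀e^(−kt): 28.12 × 0.3009 = 8.461 mg/L.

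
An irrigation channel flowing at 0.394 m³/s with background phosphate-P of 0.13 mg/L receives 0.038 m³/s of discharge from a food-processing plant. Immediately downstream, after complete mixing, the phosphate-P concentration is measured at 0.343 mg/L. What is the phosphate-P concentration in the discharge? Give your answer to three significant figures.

2.55 mg/L

Mass balance: 0.3940·0.1300 + 0.03800·Cₑ = 0.4320·0.3430
→ Cₑ = (0.4320·0.3430 − 0.3940·0.1300) / 0.03800 = 2.551 mg/L.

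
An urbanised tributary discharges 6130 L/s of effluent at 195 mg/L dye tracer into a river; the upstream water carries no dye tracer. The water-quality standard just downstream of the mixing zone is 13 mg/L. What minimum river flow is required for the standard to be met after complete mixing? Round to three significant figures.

85800 L/s

Set C_mix = 13: (Q·0 + 6130·195.0) / (Q + 6130) = 13
→ Q = 6130·(195.0 − 13)/(13 − 0) = 85820 L/s.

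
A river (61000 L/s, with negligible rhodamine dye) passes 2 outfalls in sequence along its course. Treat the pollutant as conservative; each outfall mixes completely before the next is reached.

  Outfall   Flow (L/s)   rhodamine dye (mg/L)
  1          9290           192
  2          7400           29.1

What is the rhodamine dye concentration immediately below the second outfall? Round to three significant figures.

25.7 mg/L

Outfall 1: combined Q = 70290 L/s; C = (61000·0 + 9290·192.0)/70290 = 25.38 mg/L.
Outfall 2: combined Q = 77690 L/s; C = (70290·25.38 + 7400·29.10)/77690 = 25.73 mg/L.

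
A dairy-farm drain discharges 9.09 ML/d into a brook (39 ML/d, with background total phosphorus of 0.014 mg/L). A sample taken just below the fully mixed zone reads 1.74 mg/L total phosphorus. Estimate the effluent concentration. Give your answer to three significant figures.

Mass balance: 39.00·0.01400 + 9.090·Cₑ = 48.09·1.740
→ Cₑ = (48.09·1.740 − 39.00·0.01400) / 9.090 = 9.145 mg/L.

9.15 mg/L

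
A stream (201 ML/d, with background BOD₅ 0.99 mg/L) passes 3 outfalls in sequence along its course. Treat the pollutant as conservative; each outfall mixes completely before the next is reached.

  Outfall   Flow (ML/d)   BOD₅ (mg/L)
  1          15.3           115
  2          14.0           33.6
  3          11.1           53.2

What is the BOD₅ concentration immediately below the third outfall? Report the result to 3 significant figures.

Outfall 1: combined Q = 216.3 ML/d; C = (201.0·0.9900 + 15.30·115.0)/216.3 = 9.055 mg/L.
Outfall 2: combined Q = 230.3 ML/d; C = (216.3·9.055 + 14.00·33.60)/230.3 = 10.55 mg/L.
Outfall 3: combined Q = 241.4 ML/d; C = (230.3·10.55 + 11.10·53.20)/241.4 = 12.51 mg/L.

12.5 mg/L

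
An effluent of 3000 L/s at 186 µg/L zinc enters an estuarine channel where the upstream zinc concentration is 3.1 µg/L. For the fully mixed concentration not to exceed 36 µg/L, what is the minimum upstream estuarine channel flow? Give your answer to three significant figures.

Set C_mix = 36: (Q·3.100 + 3000·186.0) / (Q + 3000) = 36
→ Q = 3000·(186.0 − 36)/(36 − 3.100) = 13680 L/s.

13700 L/s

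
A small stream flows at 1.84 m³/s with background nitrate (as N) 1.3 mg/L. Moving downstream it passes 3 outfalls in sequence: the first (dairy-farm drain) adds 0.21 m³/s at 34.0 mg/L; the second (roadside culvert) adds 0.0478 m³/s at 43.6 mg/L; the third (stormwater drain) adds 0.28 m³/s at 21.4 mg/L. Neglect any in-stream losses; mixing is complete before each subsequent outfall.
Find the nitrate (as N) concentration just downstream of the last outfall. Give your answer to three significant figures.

7.41 mg/L

Below outfall 1: Q → 2.050 m³/s, C = (1.840·1.300 + 0.2100·34.00)/2.050 = 4.650 mg/L.
Below outfall 2: Q → 2.098 m³/s, C = (2.050·4.650 + 0.04780·43.60)/2.098 = 5.537 mg/L.
Below outfall 3: Q → 2.378 m³/s, C = (2.098·5.537 + 0.2800·21.40)/2.378 = 7.405 mg/L.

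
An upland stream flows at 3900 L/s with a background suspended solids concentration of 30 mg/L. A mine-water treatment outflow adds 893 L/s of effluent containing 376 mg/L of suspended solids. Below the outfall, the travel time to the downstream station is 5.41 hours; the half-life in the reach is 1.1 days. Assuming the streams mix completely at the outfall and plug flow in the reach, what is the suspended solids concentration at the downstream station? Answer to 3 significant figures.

82.0 mg/L

Mixed concentration C = ΣQC/ΣQ = (3900·30.00 + 893.0·376.0) / 4793 = 452800/4793 = 94.46 mg/L.
Half-life 1.1 d → k = ln 2 / 1.1 = 0.6301 d⁻¹.
First-order decay: C = 94.46·exp(−k·t) = 94.46·0.8676 = 81.96 mg/L.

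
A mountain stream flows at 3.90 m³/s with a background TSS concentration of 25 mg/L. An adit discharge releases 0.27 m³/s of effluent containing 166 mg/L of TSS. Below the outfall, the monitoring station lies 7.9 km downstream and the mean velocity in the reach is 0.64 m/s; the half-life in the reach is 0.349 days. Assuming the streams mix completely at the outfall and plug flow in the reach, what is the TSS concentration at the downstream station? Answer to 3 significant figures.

Mass balance: C = (3.900·25.00 + 0.2700·166.0) / 4.170 = 142.3/4.170 = 34.13 mg/L.
Travel time t = 7.9·1000 / 0.64 = 12340 s = 3.429 h.
Half-life 0.349 d → k = ln 2 / 0.349 = 1.986 d⁻¹.
Decay over the reach: 34.13·exp(−kt) = 34.13·0.7530 = 25.70 mg/L.

25.7 mg/L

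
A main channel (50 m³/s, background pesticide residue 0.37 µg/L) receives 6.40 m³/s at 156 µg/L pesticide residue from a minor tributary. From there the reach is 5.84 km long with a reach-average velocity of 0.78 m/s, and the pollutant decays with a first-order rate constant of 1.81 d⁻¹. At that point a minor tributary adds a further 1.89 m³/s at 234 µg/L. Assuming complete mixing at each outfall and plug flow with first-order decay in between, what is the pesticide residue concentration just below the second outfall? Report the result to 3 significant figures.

Conservation of mass: C = (50.00·0.3700 + 6.400·156.0) / 56.40 = 1017/56.40 = 18.03 µg/L; combined flow 56.40 m³/s.
Travel time t = 5.84·1000 / 0.78 = 7487 s = 2.080 h.
Decay over the reach: 18.03·exp(−kt) = 18.03·0.8548 = 15.41 µg/L.
At the second outfall, C = (56.40·15.41 + 1.890·234.0) / (56.40 + 1.890) = 22.50 µg/L.

22.5 µg/L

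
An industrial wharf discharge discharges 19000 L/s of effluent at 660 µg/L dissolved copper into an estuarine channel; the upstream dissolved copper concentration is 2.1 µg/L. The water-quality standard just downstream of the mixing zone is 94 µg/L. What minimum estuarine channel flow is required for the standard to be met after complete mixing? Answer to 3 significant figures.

117000 L/s

Set C_mix = 94: (Q·2.100 + 19000·660.0) / (Q + 19000) = 94
→ Q = 19000·(660.0 − 94)/(94 − 2.100) = 117000 L/s.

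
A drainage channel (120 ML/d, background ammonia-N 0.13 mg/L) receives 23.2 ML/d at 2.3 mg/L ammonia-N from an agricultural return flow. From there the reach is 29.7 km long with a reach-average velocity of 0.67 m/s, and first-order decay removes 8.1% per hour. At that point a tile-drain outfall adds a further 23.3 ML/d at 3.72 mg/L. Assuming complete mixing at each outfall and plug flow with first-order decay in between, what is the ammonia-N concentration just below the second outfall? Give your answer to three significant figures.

0.667 mg/L

Conservation of mass: C = (120.0·0.1300 + 23.20·2.300) / 143.2 = 68.96/143.2 = 0.4816 mg/L; combined flow 143.2 ML/d.
Travel time t = 29.7·1000 / 0.67 = 44330 s = 12.31 h.
8.1%/h lost → k = −ln(1 − 0.081) = 0.08447 h⁻¹.
First-order decay: C = 0.4816·exp(−k·t) = 0.4816·0.3534 = 0.1702 mg/L.
At the second outfall, C = (143.2·0.1702 + 23.30·3.720) / (143.2 + 23.30) = 0.6670 mg/L.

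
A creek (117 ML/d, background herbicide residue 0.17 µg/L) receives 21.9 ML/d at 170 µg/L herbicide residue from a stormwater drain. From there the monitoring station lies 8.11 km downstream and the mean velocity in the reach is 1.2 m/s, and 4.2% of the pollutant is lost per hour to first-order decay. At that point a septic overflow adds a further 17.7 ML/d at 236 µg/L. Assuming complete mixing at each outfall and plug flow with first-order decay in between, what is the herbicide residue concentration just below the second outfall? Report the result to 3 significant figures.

48.7 µg/L

Mixed concentration C = ΣQC/ΣQ = (117.0·0.1700 + 21.90·170.0) / 138.9 = 3743/138.9 = 26.95 µg/L; combined flow 138.9 ML/d.
Travel time t = 8.11·1000 / 1.2 = 6758 s = 1.877 h.
4.2%/h lost → k = −ln(1 − 0.042) = 0.04291 h⁻¹.
Applying C = C₀e^(−kt): 26.95 × 0.9226 = 24.86 µg/L.
At the second outfall, C = (138.9·24.86 + 17.70·236.0) / (138.9 + 17.70) = 48.73 µg/L.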